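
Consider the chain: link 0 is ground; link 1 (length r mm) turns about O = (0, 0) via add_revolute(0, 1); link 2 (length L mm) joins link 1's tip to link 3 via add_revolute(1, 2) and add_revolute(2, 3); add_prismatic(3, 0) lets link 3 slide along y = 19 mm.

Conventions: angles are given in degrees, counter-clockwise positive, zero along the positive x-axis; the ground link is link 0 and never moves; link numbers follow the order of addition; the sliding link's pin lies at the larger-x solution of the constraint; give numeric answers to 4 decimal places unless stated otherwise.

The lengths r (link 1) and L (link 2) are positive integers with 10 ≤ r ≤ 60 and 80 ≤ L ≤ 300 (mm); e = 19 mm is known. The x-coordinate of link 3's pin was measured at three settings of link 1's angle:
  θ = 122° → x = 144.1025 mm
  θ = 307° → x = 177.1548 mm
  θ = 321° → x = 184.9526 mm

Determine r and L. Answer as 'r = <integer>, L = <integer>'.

constraint per measurement: (x − r cos θ)² + (r sin θ − e)² = L²
subtracting the θ₁ and θ₂ equations cancels the r² and L² terms:
r = (x₁² − x₂²) / (2[(x₁cos θ₁ + e sin θ₁) − (x₂cos θ₂ + e sin θ₂)]) = 34.9999 → r = 35
L² = (x₁ − r cos θ₁)² + (r sin θ₁ − e)² = 26569.0149 → L = 163.0000 → L = 163
check at θ₃=321°: x = 184.9526 (printed 184.9526) ✓

r = 35, L = 163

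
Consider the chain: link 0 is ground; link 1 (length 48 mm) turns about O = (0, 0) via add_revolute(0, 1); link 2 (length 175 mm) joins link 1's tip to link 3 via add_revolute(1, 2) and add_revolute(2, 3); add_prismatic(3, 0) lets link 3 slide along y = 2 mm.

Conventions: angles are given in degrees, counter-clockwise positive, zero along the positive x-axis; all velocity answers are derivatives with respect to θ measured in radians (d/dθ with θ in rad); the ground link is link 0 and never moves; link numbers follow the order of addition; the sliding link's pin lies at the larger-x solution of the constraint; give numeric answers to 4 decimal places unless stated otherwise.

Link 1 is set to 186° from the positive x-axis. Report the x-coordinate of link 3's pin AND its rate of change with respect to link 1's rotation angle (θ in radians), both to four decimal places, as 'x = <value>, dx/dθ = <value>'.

geometry: r = 48 mm, L = 175 mm, e = 2 mm
crank pin P = (r cos θ, r sin θ) = (-47.737051, -5.017366)
h = r sin θ − e = -5.017366 − 2 = -7.017366
x = r cos θ + √(L² − h²) = -47.737051 + 174.859248 = 127.122197
dx/dθ = −r sin θ − h·r cos θ/√(L² − h²) (θ in radians; h = -7.017366) = 3.101606

x = 127.1222, dx/dθ = 3.1016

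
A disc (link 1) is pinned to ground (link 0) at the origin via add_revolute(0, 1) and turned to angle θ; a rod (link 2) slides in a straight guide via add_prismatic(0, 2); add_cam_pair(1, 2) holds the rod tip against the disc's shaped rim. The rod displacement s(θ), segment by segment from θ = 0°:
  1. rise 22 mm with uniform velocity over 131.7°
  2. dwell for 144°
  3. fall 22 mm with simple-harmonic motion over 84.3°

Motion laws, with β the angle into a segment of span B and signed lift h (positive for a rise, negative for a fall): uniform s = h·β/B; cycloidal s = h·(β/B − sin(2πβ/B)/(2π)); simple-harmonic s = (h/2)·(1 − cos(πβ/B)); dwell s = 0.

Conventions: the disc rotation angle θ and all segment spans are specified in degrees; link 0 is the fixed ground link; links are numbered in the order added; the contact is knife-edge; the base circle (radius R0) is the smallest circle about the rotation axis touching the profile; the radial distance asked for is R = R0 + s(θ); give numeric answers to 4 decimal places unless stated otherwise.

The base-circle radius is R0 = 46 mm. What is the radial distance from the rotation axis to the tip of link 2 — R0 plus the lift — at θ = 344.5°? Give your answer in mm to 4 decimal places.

segment 1 (0° to 131.7°, uniform, h = 22) is passed completely: s = 0.0000 + (22) = 22.0000
segment 2 (131.7° to 275.7°, dwell): s unchanged at 22.0000
θ = 344.5° falls in segment 3 (275.7° to 360°, simple-harmonic, h = -22): β = 344.5 − 275.7 = 68.8°, B = 84.3°; Δs = -22/2·(1 − cos(π·0.8161)) = -20.2153; s = 22.0000 − 20.2153 = 1.7847
R = R0 + s = 46 + 1.7847 = 47.7847

47.7847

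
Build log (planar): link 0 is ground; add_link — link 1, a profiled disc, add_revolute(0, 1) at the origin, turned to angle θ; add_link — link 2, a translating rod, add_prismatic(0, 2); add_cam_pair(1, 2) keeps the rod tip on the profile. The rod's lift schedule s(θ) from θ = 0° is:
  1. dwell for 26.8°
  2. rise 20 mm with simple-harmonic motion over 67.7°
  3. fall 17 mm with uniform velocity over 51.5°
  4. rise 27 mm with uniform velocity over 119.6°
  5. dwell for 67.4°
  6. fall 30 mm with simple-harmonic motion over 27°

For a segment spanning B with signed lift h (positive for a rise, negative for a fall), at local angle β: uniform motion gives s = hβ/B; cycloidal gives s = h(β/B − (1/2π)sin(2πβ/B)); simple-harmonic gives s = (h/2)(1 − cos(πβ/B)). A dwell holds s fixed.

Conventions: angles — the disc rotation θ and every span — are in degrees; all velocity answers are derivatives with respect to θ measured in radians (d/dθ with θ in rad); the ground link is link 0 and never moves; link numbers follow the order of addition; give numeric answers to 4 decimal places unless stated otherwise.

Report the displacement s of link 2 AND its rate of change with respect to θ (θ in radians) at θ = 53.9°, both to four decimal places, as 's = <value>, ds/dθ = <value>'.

seg 1 [0°–26.8°] dwell: s stays 0.0000
seg 2 [26.8°–94.5°] simple-harmonic, h=20: θ=53.9° here. β=27.1, B=67.7. 20/2·(1 − cos(π·0.4003)) = 6.9187 → s = 6.9187
velocity in seg [26.8°–94.5°] (simple-harmonic), θ in radians: β = 27.1° = 0.4730 rad, B = 67.7° = 1.1816 rad; ds/dθ = (πh/(2B)) sin(πβ/B) = (π·20/(2·1.1816)) sin(π·0.4003) = 25.294198 mm/rad

s = 6.9187, ds/dθ = 25.2942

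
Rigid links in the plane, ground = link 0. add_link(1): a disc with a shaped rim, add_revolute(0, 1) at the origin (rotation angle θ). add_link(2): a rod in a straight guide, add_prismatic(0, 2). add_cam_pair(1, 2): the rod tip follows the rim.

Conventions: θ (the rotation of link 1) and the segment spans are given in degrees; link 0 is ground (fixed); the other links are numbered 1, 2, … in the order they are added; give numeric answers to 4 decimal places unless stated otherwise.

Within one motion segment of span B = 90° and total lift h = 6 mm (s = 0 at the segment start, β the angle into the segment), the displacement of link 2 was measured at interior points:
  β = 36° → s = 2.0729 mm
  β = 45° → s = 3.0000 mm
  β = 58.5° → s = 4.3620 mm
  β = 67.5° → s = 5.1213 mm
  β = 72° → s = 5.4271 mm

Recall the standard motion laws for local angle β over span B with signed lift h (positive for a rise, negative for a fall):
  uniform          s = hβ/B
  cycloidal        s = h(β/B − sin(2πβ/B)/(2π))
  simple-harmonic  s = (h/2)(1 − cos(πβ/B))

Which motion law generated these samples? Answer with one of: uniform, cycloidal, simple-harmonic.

candidates at β/B = r: uniform s = h·r (linear in β); cycloidal s = h·(r − sin(2πr)/(2π)); simple-harmonic s = (h/2)(1 − cos(πr))
β=36°: printed 2.0729 | uniform 2.4000, cycloidal 1.8387, simple-harmonic 2.0729
β=45°: printed 3.0000 | uniform 3.0000, cycloidal 3.0000, simple-harmonic 3.0000
β=58.5°: printed 4.3620 | uniform 3.9000, cycloidal 4.6726, simple-harmonic 4.3620
β=67.5°: printed 5.1213 | uniform 4.5000, cycloidal 5.4549, simple-harmonic 5.1213
β=72°: printed 5.4271 | uniform 4.8000, cycloidal 5.7082, simple-harmonic 5.4271
only one law matches every sample → simple-harmonic

simple-harmonic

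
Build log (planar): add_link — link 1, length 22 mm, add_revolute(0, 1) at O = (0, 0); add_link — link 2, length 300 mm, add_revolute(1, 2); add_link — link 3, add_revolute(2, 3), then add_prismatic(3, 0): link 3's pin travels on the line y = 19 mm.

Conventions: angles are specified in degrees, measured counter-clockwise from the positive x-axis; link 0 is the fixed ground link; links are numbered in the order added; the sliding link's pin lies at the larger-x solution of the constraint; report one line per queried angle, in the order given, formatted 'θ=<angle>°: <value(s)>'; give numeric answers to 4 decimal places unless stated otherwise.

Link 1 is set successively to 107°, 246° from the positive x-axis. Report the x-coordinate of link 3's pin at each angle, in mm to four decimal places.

geometry: r = 22 mm, L = 300 mm, e = 19 mm
θ=107°: crank pin P = (r cos θ, r sin θ) = (-6.432178, 21.038705)
θ=107°: h = r sin θ − e = 21.038705 − 19 = 2.038705
θ=107°: x = r cos θ + √(L² − h²) = -6.432178 + 299.993073 = 293.560895
θ=246°: crank pin P = (r cos θ, r sin θ) = (-8.948206, -20.098000)
θ=246°: h = r sin θ − e = -20.098000 − 19 = -39.098000
θ=246°: x = r cos θ + √(L² − h²) = -8.948206 + 297.441333 = 288.493127

θ=107°: 293.5609
θ=246°: 288.4931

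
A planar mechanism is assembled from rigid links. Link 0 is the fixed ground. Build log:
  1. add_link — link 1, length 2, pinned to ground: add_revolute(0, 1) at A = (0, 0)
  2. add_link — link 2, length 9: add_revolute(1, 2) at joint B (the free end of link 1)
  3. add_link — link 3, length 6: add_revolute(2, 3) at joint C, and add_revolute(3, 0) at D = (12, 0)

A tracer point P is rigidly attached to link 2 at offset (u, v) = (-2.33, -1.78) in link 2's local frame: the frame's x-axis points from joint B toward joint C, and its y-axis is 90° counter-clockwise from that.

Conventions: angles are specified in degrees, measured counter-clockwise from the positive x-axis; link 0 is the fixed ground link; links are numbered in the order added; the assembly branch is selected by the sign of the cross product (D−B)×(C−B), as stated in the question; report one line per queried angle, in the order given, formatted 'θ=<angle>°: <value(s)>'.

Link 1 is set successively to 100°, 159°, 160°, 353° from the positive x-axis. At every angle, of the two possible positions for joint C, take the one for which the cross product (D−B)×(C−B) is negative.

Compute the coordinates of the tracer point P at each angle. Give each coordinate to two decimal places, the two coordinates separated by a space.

A=(0,0), D=(12.00,0)
θ=100°: B = A + 2.00·(cos100°, sin100°) = (-0.3473, 1.9696)
θ=100°: |BD| = 12.5034
θ=100°: circle(B,9.00) ∩ circle(D,6.00): a=8.0512, h=4.0222
θ=100°:   candidates: C₊=(8.2370,4.6733) cross=50.291; C₋=(6.9698,-3.2706) cross=-50.291
θ=100°:   branch - wants cross < 0 → take C=(6.9698,-3.2706) (cross=-50.291)
θ=100°: ex = (C−B)/|BC| = (0.8130,-0.5822); ey = (0.5822,0.8130)
θ=100°: P = B + -2.33·ex + -1.78·ey = (-3.2780,1.8791)
θ=159°: B = A + 2.00·(cos159°, sin159°) = (-1.8672, 0.7167)
θ=159°: |BD| = 13.8857
θ=159°: circle(B,9.00) ∩ circle(D,6.00): a=8.5632, h=2.7697
θ=159°:   candidates: C₊=(6.8276,3.0408) cross=38.460; C₋=(6.5417,-2.4913) cross=-38.460
θ=159°:   branch - wants cross < 0 → take C=(6.5417,-2.4913) (cross=-38.460)
θ=159°: ex = (C−B)/|BC| = (0.9343,-0.3564); ey = (0.3564,0.9343)
θ=159°: P = B + -2.33·ex + -1.78·ey = (-4.6786,-0.1158)
θ=160°: B = A + 2.00·(cos160°, sin160°) = (-1.8794, 0.6840)
θ=160°: |BD| = 13.8962
θ=160°: circle(B,9.00) ∩ circle(D,6.00): a=8.5673, h=2.7572
θ=160°:   candidates: C₊=(6.8132,3.0162) cross=38.314; C₋=(6.5418,-2.4915) cross=-38.314
θ=160°:   branch - wants cross < 0 → take C=(6.5418,-2.4915) (cross=-38.314)
θ=160°: ex = (C−B)/|BC| = (0.9357,-0.3528); ey = (0.3528,0.9357)
θ=160°: P = B + -2.33·ex + -1.78·ey = (-4.6876,-0.1594)
θ=353°: B = A + 2.00·(cos353°, sin353°) = (1.9851, -0.2437)
θ=353°: |BD| = 10.0179
θ=353°: circle(B,9.00) ∩ circle(D,6.00): a=7.2549, h=5.3260
θ=353°:   candidates: C₊=(9.1083,5.2572) cross=53.355; C₋=(9.3675,-5.3916) cross=-53.355
θ=353°:   branch - wants cross < 0 → take C=(9.3675,-5.3916) (cross=-53.355)
θ=353°: ex = (C−B)/|BC| = (0.8203,-0.5720); ey = (0.5720,0.8203)
θ=353°: P = B + -2.33·ex + -1.78·ey = (-0.9443,-0.3711)

θ=100°: -3.28 1.88
θ=159°: -4.68 -0.12
θ=160°: -4.69 -0.16
θ=353°: -0.94 -0.37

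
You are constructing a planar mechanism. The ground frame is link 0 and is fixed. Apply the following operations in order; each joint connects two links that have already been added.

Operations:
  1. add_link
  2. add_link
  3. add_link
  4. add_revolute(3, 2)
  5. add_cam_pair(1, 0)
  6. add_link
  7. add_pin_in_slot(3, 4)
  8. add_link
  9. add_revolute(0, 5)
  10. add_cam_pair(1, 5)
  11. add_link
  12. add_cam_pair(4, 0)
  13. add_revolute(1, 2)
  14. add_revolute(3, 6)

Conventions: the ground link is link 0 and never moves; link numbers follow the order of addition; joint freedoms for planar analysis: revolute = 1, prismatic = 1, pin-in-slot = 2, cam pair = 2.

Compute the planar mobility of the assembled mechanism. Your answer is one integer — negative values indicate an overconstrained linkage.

ground; <1,0,0>
#1 <2,0,0>
#2 <3,0,0>
#3 <4,0,0>
R:3↔2 J1 <4,1,0>
C:1↔0 J2 <4,1,1>
#4 <5,1,1>
PS:3↔4 J2 <5,1,2>
#5 <6,1,2>
R:0↔5 J1 <6,2,2>
C:1↔5 J2 <6,2,3>
#6 <7,2,3>
C:4↔0 J2 <7,2,4>
R:1↔2 J1 <7,3,4>
R:3↔6 J1 <7,4,4>
3×6 − 2×4 − 1×4 = 6

M = 6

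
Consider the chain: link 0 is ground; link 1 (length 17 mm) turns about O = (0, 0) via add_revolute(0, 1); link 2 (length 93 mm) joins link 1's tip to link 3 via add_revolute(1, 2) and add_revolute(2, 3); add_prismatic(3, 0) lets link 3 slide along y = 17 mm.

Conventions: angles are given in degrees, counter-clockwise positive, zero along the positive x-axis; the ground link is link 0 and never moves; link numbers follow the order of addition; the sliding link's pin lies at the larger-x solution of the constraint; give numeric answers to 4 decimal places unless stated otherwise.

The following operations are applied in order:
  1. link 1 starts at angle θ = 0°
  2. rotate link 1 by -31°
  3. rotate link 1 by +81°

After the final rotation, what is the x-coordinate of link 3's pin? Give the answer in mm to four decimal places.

geometry: r = 17 mm, L = 93 mm, e = 17 mm; θ starts at 0°
rotate link 1 by -31°: θ ← 0° -31° = -31°
rotate link 1 by +81°: θ ← -31° +81° = 50°
crank pin P = (r cos θ, r sin θ) = (10.927389, 13.022756)
h = r sin θ − e = 13.022756 − 17 = -3.977244
x = r cos θ + √(L² − h²) = 10.927389 + 92.914916 = 103.842305

103.8423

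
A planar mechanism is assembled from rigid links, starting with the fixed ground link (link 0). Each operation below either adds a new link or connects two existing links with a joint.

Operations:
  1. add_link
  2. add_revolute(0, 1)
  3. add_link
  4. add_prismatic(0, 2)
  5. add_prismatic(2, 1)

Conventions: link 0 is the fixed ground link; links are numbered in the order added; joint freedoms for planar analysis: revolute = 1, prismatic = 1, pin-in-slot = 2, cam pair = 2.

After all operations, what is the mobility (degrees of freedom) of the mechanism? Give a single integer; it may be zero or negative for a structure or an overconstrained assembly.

link 0 = ground. State L|J1|J2 = 1|0|0
+link1  2|0|0
R(0,1) f=1→J1  2|1|0
+link2  3|1|0
P(0,2) f=1→J1  3|2|0
P(2,1) f=1→J1  3|3|0
M = 3(3−1)−2·3−0 = 6−6−0 = 0

M = 0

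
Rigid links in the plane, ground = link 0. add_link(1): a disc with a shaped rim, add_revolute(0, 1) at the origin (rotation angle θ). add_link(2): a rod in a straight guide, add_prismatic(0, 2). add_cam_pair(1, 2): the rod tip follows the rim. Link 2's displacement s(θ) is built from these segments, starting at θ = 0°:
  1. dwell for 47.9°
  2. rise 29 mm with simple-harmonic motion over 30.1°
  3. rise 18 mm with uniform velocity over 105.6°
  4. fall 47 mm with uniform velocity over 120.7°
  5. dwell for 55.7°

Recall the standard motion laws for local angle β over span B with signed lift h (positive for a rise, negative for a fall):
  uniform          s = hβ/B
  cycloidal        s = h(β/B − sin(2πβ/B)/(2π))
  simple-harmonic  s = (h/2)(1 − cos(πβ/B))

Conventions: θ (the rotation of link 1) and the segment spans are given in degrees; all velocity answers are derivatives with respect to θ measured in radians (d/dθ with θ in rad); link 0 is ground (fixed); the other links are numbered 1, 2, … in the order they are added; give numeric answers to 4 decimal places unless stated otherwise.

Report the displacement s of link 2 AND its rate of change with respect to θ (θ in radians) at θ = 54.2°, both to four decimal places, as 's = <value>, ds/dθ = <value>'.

segment 1 (0° to 47.9°, dwell): s unchanged at 0.0000
θ = 54.2° falls in segment 2 (47.9° to 78°, simple-harmonic, h = 29): β = 54.2 − 47.9 = 6.3°, B = 30.1°; Δs = 29/2·(1 − cos(π·0.2093)) = 3.0233; s = 0.0000 + 3.0233 = 3.0233
velocity in seg [47.9°–78°] (simple-harmonic), θ in radians: β = 6.3° = 0.1100 rad, B = 30.1° = 0.5253 rad; ds/dθ = (πh/(2B)) sin(πβ/B) = (π·29/(2·0.5253)) sin(π·0.2093) = 52.995462 mm/rad

s = 3.0233, ds/dθ = 52.9955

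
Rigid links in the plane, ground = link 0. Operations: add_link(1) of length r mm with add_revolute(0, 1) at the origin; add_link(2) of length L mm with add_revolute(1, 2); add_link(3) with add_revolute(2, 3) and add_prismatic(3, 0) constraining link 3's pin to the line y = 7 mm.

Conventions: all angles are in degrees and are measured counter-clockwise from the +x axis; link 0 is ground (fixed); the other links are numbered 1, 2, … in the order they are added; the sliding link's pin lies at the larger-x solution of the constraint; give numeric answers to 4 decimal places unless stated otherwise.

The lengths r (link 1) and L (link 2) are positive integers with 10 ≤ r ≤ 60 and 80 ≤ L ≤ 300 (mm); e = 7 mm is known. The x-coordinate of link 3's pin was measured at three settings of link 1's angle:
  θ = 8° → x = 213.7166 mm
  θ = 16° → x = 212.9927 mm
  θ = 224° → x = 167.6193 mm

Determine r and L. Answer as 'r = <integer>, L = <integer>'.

constraint per measurement: (x − r cos θ)² + (r sin θ − e)² = L²
subtracting the θ₁ and θ₂ equations cancels the r² and L² terms:
r = (x₁² − x₂²) / (2[(x₁cos θ₁ + e sin θ₁) − (x₂cos θ₂ + e sin θ₂)]) = 26.0023 → r = 26
L² = (x₁ − r cos θ₁)² + (r sin θ₁ − e)² = 35344.0164 → L = 188.0000 → L = 188
check at θ₃=224°: x = 167.6193 (printed 167.6193) ✓

r = 26, L = 188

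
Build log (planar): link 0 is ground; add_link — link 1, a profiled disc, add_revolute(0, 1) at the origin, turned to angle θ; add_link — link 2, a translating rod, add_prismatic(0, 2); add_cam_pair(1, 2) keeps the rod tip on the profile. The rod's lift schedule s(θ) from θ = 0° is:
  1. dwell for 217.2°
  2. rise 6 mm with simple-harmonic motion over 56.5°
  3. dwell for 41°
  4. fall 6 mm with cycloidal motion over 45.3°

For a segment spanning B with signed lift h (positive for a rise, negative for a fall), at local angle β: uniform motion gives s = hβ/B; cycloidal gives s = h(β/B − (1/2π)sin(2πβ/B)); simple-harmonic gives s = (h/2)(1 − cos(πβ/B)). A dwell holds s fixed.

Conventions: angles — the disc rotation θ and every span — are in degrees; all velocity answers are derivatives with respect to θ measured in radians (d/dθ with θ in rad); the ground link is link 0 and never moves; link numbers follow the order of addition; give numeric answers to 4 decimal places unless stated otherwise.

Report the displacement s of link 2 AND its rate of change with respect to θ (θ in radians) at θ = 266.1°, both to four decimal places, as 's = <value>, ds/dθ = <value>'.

seg 1 [0°–217.2°] dwell: s stays 0.0000
seg 2 [217.2°–273.7°] simple-harmonic, h=6: θ=266.1° here. β=48.9, B=56.5. 6/2·(1 − cos(π·0.8655)) = 5.7361 → s = 5.7361
velocity in seg [217.2°–273.7°] (simple-harmonic), θ in radians: β = 48.9° = 0.8535 rad, B = 56.5° = 0.9861 rad; ds/dθ = (πh/(2B)) sin(πβ/B) = (π·6/(2·0.9861)) sin(π·0.8655) = 3.919733 mm/rad

s = 5.7361, ds/dθ = 3.9197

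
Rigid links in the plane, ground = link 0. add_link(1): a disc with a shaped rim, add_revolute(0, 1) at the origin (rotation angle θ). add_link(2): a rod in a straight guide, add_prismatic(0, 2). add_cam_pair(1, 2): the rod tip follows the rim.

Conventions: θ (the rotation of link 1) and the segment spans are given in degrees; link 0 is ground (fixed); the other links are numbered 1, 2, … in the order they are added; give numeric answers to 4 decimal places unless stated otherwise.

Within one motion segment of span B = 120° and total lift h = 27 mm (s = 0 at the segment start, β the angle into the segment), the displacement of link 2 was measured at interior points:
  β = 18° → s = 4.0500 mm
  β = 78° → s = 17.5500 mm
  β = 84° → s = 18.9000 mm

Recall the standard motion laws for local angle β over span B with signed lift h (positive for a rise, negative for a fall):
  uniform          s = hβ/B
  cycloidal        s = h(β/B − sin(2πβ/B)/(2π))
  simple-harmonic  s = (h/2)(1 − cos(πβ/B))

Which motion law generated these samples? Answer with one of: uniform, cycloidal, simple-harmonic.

candidates at β/B = r: uniform s = h·r (linear in β); cycloidal s = h·(r − sin(2πr)/(2π)); simple-harmonic s = (h/2)(1 − cos(πr))
β=18°: printed 4.0500 | uniform 4.0500, cycloidal 0.5735, simple-harmonic 1.4714
β=78°: printed 17.5500 | uniform 17.5500, cycloidal 21.0265, simple-harmonic 19.6289
β=84°: printed 18.9000 | uniform 18.9000, cycloidal 22.9869, simple-harmonic 21.4351
only one law matches every sample → uniform

uniform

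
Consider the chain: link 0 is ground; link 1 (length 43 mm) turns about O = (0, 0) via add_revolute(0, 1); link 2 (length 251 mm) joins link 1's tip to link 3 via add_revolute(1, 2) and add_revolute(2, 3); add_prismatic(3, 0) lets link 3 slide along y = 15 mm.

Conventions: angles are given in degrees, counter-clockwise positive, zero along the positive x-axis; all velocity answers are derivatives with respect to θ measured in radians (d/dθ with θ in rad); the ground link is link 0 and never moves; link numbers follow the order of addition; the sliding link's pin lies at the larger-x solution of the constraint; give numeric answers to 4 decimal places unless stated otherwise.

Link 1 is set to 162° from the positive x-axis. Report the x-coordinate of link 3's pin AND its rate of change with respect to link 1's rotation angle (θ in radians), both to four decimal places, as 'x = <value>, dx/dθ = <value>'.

geometry: r = 43 mm, L = 251 mm, e = 15 mm
crank pin P = (r cos θ, r sin θ) = (-40.895430, 13.287731)
h = r sin θ − e = 13.287731 − 15 = -1.712269
x = r cos θ + √(L² − h²) = -40.895430 + 250.994160 = 210.098729
dx/dθ = −r sin θ − h·r cos θ/√(L² − h²) (θ in radians; h = -1.712269) = -13.566717

x = 210.0987, dx/dθ = -13.5667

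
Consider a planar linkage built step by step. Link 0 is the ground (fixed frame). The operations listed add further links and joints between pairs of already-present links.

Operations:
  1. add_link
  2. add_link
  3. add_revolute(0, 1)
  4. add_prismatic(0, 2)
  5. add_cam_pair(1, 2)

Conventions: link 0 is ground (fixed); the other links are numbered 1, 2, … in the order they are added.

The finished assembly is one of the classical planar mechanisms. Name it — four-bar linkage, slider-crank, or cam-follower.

links: 3 (incl. ground); joints: 1 revolute, 1 prismatic, 1 higher (cam) pair, forming one closed loop
3 links, revolute + prismatic + higher pair in one loop → cam-follower

cam-follower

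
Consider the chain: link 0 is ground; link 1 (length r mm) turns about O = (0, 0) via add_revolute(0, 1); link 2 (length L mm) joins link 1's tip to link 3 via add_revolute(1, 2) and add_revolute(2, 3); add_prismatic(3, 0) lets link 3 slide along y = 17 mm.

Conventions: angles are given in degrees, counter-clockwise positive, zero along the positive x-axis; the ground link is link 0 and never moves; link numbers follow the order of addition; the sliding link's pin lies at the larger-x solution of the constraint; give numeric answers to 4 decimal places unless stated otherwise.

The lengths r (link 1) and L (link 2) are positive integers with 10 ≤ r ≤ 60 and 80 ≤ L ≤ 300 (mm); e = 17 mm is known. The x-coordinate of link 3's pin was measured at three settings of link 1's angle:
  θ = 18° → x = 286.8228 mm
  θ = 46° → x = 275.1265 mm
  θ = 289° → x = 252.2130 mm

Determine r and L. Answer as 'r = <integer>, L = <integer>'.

constraint per measurement: (x − r cos θ)² + (r sin θ − e)² = L²
subtracting the θ₁ and θ₂ equations cancels the r² and L² terms:
r = (x₁² − x₂²) / (2[(x₁cos θ₁ + e sin θ₁) − (x₂cos θ₂ + e sin θ₂)]) = 43.9999 → r = 44
L² = (x₁ − r cos θ₁)² + (r sin θ₁ − e)² = 60024.9762 → L = 245.0000 → L = 245
check at θ₃=289°: x = 252.2130 (printed 252.2130) ✓

r = 44, L = 245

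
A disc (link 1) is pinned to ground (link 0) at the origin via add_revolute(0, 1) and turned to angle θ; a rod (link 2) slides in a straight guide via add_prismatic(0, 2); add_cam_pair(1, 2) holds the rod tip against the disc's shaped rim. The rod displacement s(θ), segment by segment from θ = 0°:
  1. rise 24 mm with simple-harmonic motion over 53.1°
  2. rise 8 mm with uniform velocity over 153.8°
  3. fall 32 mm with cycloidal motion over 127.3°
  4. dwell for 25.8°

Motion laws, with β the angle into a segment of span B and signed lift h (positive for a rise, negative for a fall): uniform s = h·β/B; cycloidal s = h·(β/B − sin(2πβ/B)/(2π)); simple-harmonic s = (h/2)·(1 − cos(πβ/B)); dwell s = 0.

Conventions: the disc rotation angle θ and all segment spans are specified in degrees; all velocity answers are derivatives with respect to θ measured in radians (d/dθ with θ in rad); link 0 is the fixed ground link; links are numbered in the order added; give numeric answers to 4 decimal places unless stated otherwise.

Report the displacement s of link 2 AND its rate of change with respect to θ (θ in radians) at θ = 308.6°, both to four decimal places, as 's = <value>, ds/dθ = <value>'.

segment 1 (0° to 53.1°, simple-harmonic, h = 24) is passed completely: s = 0.0000 + (24) = 24.0000
segment 2 (53.1° to 206.9°, uniform, h = 8) is passed completely: s = 24.0000 + (8) = 32.0000
θ = 308.6° falls in segment 3 (206.9° to 334.2°, cycloidal, h = -32): β = 308.6 − 206.9 = 101.7°, B = 127.3°; Δs = -32·(0.7989 − sin(2π·0.7989)/(2π)) = -30.4193; s = 32.0000 − 30.4193 = 1.5807
velocity in seg [206.9°–334.2°] (cycloidal), θ in radians: β = 101.7° = 1.7750 rad, B = 127.3° = 2.2218 rad; ds/dθ = (h/B)(1 − cos(2πβ/B)) = ((-32)/2.2218)(1 − cos(2π·0.7989)) = -10.046785 mm/rad

s = 1.5807, ds/dθ = -10.0468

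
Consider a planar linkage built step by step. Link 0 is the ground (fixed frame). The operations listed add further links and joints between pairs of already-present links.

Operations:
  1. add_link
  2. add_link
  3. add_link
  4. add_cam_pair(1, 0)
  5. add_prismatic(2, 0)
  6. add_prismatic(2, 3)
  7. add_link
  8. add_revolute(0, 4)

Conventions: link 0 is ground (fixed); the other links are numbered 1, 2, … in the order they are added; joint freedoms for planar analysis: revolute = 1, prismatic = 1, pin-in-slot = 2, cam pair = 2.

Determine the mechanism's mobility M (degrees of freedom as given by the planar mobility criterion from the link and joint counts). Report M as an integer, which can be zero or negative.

L=1 J1=0 J2=0
add link → L=2 J1=0 J2=0
add link → L=3 J1=0 J2=0
add link → L=4 J1=0 J2=0
C@1,0 dof=2 J2 → L=4 J1=0 J2=1
P@2,0 dof=1 J1 → L=4 J1=1 J2=1
P@2,3 dof=1 J1 → L=4 J1=2 J2=1
add link → L=5 J1=2 J2=1
R@0,4 dof=1 J1 → L=5 J1=3 J2=1
M=3(L−1)−2J1−J2=3·4−2·3−1=5

M = 5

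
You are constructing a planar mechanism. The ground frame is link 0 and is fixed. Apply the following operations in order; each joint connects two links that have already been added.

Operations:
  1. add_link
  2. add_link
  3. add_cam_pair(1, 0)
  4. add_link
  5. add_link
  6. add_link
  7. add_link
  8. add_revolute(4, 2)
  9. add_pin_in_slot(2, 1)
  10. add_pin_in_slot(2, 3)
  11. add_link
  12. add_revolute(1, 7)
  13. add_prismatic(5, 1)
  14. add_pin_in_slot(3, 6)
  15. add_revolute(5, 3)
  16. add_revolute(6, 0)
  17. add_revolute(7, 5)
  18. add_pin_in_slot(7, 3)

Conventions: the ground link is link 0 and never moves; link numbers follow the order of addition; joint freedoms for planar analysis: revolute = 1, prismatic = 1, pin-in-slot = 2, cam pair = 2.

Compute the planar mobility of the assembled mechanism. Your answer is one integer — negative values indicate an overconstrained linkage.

L=1 J1=0 J2=0
add link → L=2 J1=0 J2=0
add link → L=3 J1=0 J2=0
C@1,0 dof=2 J2 → L=3 J1=0 J2=1
add link → L=4 J1=0 J2=1
add link → L=5 J1=0 J2=1
add link → L=6 J1=0 J2=1
add link → L=7 J1=0 J2=1
R@4,2 dof=1 J1 → L=7 J1=1 J2=1
PS@2,1 dof=2 J2 → L=7 J1=1 J2=2
PS@2,3 dof=2 J2 → L=7 J1=1 J2=3
add link → L=8 J1=1 J2=3
R@1,7 dof=1 J1 → L=8 J1=2 J2=3
P@5,1 dof=1 J1 → L=8 J1=3 J2=3
PS@3,6 dof=2 J2 → L=8 J1=3 J2=4
R@5,3 dof=1 J1 → L=8 J1=4 J2=4
R@6,0 dof=1 J1 → L=8 J1=5 J2=4
R@7,5 dof=1 J1 → L=8 J1=6 J2=4
PS@7,3 dof=2 J2 → L=8 J1=6 J2=5
M=3(L−1)−2J1−J2=3·7−2·6−5=4

M = 4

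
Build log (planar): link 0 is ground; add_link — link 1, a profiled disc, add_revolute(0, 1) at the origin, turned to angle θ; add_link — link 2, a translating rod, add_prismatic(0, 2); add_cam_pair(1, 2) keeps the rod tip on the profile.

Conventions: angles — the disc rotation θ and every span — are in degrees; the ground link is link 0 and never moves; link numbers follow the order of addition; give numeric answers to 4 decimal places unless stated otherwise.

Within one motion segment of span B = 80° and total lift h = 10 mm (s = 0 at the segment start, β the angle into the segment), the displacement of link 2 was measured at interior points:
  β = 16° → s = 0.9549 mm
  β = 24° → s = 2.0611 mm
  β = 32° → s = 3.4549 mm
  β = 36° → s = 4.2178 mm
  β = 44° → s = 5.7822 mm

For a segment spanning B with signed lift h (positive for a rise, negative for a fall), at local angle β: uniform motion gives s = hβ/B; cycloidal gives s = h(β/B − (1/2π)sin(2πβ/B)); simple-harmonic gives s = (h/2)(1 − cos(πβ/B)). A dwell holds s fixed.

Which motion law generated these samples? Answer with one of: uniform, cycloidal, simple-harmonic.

candidates at β/B = r: uniform s = h·r (linear in β); cycloidal s = h·(r − sin(2πr)/(2π)); simple-harmonic s = (h/2)(1 − cos(πr))
β=16°: printed 0.9549 | uniform 2.0000, cycloidal 0.4863, simple-harmonic 0.9549
β=24°: printed 2.0611 | uniform 3.0000, cycloidal 1.4863, simple-harmonic 2.0611
β=32°: printed 3.4549 | uniform 4.0000, cycloidal 3.0645, simple-harmonic 3.4549
β=36°: printed 4.2178 | uniform 4.5000, cycloidal 4.0082, simple-harmonic 4.2178
β=44°: printed 5.7822 | uniform 5.5000, cycloidal 5.9918, simple-harmonic 5.7822
only one law matches every sample → simple-harmonic

simple-harmonic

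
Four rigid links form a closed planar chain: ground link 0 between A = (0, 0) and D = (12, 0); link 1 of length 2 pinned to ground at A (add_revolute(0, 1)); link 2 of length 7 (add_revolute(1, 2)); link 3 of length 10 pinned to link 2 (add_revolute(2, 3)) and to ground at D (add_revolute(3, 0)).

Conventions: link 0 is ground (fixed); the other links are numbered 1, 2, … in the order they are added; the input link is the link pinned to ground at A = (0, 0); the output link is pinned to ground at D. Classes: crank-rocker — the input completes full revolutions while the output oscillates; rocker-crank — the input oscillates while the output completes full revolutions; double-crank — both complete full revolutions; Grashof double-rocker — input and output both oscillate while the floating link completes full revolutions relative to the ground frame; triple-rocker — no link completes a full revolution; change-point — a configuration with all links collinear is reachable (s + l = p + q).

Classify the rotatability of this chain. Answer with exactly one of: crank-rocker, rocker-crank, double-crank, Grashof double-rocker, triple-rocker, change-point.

lengths: ground=12, input=2, coupler=7, output=10
sorted: s=2 (shortest), l=12 (longest), p+q=17
s + l = 14 vs p + q = 17
s + l < p + q (Grashof) with shortest = input link → crank-rocker

crank-rocker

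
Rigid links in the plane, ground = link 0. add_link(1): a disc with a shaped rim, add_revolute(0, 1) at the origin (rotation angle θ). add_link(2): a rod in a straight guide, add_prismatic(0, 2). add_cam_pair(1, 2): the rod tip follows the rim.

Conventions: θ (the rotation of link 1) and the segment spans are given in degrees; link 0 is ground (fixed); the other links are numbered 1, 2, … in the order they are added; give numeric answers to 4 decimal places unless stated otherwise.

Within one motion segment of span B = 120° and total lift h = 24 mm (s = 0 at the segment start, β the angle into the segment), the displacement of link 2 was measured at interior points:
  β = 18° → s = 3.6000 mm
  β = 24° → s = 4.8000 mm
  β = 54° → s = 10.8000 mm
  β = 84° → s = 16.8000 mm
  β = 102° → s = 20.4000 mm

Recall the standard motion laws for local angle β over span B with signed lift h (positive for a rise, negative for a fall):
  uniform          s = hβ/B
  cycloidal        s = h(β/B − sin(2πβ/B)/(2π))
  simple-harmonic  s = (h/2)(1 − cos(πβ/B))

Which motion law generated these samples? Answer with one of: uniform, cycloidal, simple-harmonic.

candidates at β/B = r: uniform s = h·r (linear in β); cycloidal s = h·(r − sin(2πr)/(2π)); simple-harmonic s = (h/2)(1 − cos(πr))
β=18°: printed 3.6000 | uniform 3.6000, cycloidal 0.5098, simple-harmonic 1.3079
β=24°: printed 4.8000 | uniform 4.8000, cycloidal 1.1672, simple-harmonic 2.2918
β=54°: printed 10.8000 | uniform 10.8000, cycloidal 9.6196, simple-harmonic 10.1228
β=84°: printed 16.8000 | uniform 16.8000, cycloidal 20.4328, simple-harmonic 19.0534
β=102°: printed 20.4000 | uniform 20.4000, cycloidal 23.4902, simple-harmonic 22.6921
only one law matches every sample → uniform

uniform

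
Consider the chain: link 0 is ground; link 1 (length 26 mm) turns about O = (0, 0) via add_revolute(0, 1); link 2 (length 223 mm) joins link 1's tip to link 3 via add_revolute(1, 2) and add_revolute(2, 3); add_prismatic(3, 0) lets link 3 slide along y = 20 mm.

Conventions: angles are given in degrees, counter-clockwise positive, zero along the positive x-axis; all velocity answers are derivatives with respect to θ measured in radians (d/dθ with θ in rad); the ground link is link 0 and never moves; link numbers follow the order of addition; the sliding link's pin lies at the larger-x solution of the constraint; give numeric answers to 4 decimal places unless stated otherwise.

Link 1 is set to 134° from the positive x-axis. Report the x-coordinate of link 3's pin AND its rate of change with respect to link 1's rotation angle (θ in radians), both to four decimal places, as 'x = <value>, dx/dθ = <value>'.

geometry: r = 26 mm, L = 223 mm, e = 20 mm
crank pin P = (r cos θ, r sin θ) = (-18.061118, 18.702835)
h = r sin θ − e = 18.702835 − 20 = -1.297165
x = r cos θ + √(L² − h²) = -18.061118 + 222.996227 = 204.935110
dx/dθ = −r sin θ − h·r cos θ/√(L² − h²) (θ in radians; h = -1.297165) = -18.807896

x = 204.9351, dx/dθ = -18.8079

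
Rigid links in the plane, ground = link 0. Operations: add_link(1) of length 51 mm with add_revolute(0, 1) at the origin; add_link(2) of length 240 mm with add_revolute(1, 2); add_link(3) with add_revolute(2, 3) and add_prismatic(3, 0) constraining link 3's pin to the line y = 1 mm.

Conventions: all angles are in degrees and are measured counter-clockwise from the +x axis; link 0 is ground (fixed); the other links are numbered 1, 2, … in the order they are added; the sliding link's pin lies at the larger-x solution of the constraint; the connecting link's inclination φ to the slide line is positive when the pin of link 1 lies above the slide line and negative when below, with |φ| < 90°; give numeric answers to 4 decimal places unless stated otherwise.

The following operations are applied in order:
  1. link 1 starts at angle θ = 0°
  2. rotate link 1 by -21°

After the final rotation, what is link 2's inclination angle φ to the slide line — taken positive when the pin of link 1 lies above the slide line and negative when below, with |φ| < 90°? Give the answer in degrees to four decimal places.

geometry: r = 51 mm, L = 240 mm, e = 1 mm; θ starts at 0°
rotate link 1 by -21°: θ ← 0° -21° = -21°
h = r sin θ − e = -18.276765 − 1 = -19.276765
sin φ = h / L = -19.276765 / 240 = -0.08031986
φ = arcsin(-0.08031986) = -4.606951°

-4.6070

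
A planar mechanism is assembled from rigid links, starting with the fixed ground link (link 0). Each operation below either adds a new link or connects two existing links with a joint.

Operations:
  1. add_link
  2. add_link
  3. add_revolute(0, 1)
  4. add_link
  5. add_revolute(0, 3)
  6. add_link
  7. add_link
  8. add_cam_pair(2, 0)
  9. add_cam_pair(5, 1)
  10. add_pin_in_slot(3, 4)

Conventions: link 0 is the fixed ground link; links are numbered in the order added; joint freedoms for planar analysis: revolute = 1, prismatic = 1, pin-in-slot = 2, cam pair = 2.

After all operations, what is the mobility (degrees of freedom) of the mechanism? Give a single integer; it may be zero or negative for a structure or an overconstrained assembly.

(L,J1,J2)=(1,0,0); link0 fixed
link1: (2,0,0)
link2: (3,0,0)
R 0-1 [J1]: (3,1,0)
link3: (4,1,0)
R 0-3 [J1]: (4,2,0)
link4: (5,2,0)
link5: (6,2,0)
C 2-0 [J2]: (6,2,1)
C 5-1 [J2]: (6,2,2)
PS 3-4 [J2]: (6,2,3)
Grübler: 3·5 − 2·2 − 3 = 8

M = 8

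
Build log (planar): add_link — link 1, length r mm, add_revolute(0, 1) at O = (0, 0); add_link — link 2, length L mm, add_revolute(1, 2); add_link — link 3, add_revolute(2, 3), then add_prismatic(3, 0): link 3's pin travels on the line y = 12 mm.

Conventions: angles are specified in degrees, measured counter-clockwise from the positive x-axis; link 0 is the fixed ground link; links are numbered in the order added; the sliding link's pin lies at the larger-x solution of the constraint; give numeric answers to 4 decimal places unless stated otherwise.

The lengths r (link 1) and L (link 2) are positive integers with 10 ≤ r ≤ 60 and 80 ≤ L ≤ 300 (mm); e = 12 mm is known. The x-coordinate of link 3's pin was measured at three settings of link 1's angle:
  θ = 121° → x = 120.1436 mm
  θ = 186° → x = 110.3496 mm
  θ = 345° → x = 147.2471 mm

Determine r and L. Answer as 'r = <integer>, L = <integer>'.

constraint per measurement: (x − r cos θ)² + (r sin θ − e)² = L²
subtracting the θ₁ and θ₂ equations cancels the r² and L² terms:
r = (x₁² − x₂²) / (2[(x₁cos θ₁ + e sin θ₁) − (x₂cos θ₂ + e sin θ₂)]) = 18.9999 → r = 19
L² = (x₁ − r cos θ₁)² + (r sin θ₁ − e)² = 16900.0004 → L = 130.0000 → L = 130
check at θ₃=345°: x = 147.2471 (printed 147.2471) ✓

r = 19, L = 130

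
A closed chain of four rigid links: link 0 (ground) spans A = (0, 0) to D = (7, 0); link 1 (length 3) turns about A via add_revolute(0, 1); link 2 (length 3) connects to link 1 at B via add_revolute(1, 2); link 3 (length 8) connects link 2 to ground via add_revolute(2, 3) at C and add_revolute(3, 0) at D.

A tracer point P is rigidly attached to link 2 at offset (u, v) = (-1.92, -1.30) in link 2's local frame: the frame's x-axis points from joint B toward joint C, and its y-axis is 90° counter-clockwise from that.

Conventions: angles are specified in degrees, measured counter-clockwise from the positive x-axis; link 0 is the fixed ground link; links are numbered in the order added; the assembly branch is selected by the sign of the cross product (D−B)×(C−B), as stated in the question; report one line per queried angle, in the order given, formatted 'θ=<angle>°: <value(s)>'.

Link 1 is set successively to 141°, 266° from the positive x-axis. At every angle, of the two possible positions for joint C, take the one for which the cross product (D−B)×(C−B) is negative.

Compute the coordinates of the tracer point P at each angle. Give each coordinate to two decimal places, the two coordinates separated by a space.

A=(0,0), D=(7.00,0)
θ=141°: B = A + 3.00·(cos141°, sin141°) = (-2.3314, 1.8880)
θ=141°: |BD| = 9.5205
θ=141°: circle(B,3.00) ∩ circle(D,8.00): a=1.8718, h=2.3445
θ=141°:   candidates: C₊=(-0.0319,3.8147) cross=22.321; C₋=(-0.9618,-0.7811) cross=-22.321
θ=141°:   branch - wants cross < 0 → take C=(-0.9618,-0.7811) (cross=-22.321)
θ=141°: ex = (C−B)/|BC| = (0.4566,-0.8897); ey = (0.8897,0.4566)
θ=141°: P = B + -1.92·ex + -1.30·ey = (-4.3646,3.0027)
θ=266°: B = A + 3.00·(cos266°, sin266°) = (-0.2093, -2.9927)
θ=266°: |BD| = 7.8058
θ=266°: circle(B,3.00) ∩ circle(D,8.00): a=0.3798, h=2.9759
θ=266°:   candidates: C₊=(-0.9994,-0.0986) cross=23.229; C₋=(1.2825,-5.5955) cross=-23.229
θ=266°:   branch - wants cross < 0 → take C=(1.2825,-5.5955) (cross=-23.229)
θ=266°: ex = (C−B)/|BC| = (0.4972,-0.8676); ey = (0.8676,0.4972)
θ=266°: P = B + -1.92·ex + -1.30·ey = (-2.2919,-1.9733)

θ=141°: -4.36 3.00
θ=266°: -2.29 -1.97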